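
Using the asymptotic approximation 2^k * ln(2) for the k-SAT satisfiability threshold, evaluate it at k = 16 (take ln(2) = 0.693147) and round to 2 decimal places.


Using the asymptotic formula: threshold ~ 2^k * ln(2).
2^16 = 65536.
65536 * 0.693147 = 45426.08.

45426.08


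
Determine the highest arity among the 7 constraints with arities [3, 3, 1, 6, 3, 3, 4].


The arities are: 3, 3, 1, 6, 3, 3, 4.
Scan for the maximum value.
Maximum arity = 6.

6


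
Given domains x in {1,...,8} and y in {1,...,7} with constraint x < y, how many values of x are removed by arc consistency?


For the constraint x < y, x needs a supporting value in y's domain.
x can be at most 6 (one less than y's maximum).
Valid x values from domain: 6 out of 8.
Pruned = 8 - 6 = 2.

2


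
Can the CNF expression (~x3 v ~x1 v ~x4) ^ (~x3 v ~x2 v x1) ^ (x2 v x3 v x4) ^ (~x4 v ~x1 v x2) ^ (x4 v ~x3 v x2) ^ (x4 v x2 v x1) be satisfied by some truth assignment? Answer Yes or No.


Check all 16 possible truth assignments.
Number of satisfying assignments found: 7.
The formula is satisfiable.

Yes


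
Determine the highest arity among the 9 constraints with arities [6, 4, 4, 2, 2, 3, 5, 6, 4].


The arities are: 6, 4, 4, 2, 2, 3, 5, 6, 4.
Scan for the maximum value.
Maximum arity = 6.

6


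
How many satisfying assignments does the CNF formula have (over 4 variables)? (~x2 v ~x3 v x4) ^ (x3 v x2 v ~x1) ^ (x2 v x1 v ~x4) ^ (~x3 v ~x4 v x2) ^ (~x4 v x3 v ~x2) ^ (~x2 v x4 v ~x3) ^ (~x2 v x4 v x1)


Enumerate all 16 truth assignments over 4 variables.
Test each against every clause.
Satisfying assignments found: 6.

6


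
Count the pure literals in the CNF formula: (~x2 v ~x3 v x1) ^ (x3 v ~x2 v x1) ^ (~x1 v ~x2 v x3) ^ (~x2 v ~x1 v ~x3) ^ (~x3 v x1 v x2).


A pure literal appears in only one polarity across all clauses.
No pure literals found.
Count = 0.

0


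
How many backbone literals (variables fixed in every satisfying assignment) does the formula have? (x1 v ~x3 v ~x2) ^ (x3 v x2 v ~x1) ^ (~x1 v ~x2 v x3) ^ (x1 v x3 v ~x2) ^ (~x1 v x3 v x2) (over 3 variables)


Find all satisfying assignments: 4 model(s).
Check which variables have the same value in every model.
No variable is fixed across all models.
Backbone size = 0.

0


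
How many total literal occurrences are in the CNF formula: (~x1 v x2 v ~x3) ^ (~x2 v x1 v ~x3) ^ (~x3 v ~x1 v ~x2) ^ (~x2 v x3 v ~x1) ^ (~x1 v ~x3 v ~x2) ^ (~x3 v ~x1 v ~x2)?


Clause lengths: 3, 3, 3, 3, 3, 3.
Sum = 3 + 3 + 3 + 3 + 3 + 3 = 18.

18


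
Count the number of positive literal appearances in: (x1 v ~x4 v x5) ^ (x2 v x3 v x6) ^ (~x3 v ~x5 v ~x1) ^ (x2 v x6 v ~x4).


Scan each clause for unnegated literals.
Clause 1: 2 positive; Clause 2: 3 positive; Clause 3: 0 positive; Clause 4: 2 positive.
Total positive literal occurrences = 7.

7


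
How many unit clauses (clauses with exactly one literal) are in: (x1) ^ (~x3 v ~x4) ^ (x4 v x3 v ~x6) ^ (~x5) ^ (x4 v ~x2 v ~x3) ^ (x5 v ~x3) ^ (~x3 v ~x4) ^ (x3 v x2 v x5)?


A unit clause contains exactly one literal.
Unit clauses found: (x1), (~x5).
Count = 2.

2


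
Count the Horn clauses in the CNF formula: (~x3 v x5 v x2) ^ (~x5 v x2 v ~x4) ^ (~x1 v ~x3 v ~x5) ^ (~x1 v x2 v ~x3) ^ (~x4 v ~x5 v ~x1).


A Horn clause has at most one positive literal.
Clause 1: 2 positive lit(s) -> not Horn
Clause 2: 1 positive lit(s) -> Horn
Clause 3: 0 positive lit(s) -> Horn
Clause 4: 1 positive lit(s) -> Horn
Clause 5: 0 positive lit(s) -> Horn
Total Horn clauses = 4.

4


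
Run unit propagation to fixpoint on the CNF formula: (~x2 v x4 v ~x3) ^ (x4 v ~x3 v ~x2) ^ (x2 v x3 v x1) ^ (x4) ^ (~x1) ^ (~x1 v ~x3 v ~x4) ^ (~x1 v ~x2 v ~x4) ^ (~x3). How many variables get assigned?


Unit propagation repeatedly assigns the literal in any unit clause, then simplifies.
Assignments in order: x4 = T, x1 = F, x3 = F, x2 = T.
No further unit clauses remain.
Total variables assigned = 4.

4


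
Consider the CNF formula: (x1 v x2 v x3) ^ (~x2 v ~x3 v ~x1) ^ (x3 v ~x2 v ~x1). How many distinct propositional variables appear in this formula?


Identify each distinct variable in the formula.
Variables found: x1, x2, x3.
Total distinct variables = 3.

3


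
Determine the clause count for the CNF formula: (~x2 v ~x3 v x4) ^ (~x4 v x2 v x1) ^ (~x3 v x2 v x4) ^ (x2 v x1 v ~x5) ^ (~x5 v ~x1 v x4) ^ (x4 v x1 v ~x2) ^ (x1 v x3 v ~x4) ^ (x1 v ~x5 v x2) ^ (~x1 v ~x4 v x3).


Each group enclosed in parentheses joined by ^ is one clause.
Counting the conjuncts: 9 clauses.

9


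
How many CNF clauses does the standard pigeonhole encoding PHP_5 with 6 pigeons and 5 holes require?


The PHP encoding has two parts:
1) At-least-one-hole clauses: 6 (one per pigeon, each with 5 literals).
2) At-most-one-pigeon-per-hole clauses: 5 holes * C(6,2) = 5 * 15 = 75.
Total clauses = 6 + 75 = 81.

81


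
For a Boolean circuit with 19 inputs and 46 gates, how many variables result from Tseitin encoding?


The Tseitin transformation introduces one auxiliary variable per gate.
Total variables = inputs + gates = 19 + 46 = 65.

65


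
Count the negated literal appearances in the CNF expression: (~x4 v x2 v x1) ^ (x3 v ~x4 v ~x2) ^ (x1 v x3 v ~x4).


Scan each clause for negated literals.
Clause 1: 1 negative; Clause 2: 2 negative; Clause 3: 1 negative.
Total negative literal occurrences = 4.

4


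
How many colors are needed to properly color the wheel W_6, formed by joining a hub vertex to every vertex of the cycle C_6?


W_6 consists of the cycle C_6 together with a hub vertex adjacent to every cycle vertex.
The cycle C_6 needs 2 colors (even cycle -> 2).
The hub is adjacent to every cycle vertex, so it must receive a new color distinct from all of them.
Chromatic number = 2 + 1 = 3.

3


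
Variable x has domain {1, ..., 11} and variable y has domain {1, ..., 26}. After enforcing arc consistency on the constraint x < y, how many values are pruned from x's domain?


For the constraint x < y, x needs a supporting value in y's domain.
x can be at most 25 (one less than y's maximum).
Valid x values from domain: 11 out of 11.
Pruned = 11 - 11 = 0.

0


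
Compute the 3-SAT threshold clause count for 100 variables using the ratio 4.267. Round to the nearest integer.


The 3-SAT phase transition occurs at approximately 4.267 clauses per variable.
m = 4.267 * 100 = 426.7.
Rounded to nearest integer: 427.

427


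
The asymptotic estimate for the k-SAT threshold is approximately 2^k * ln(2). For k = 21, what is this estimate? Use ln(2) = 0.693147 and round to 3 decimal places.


Using the asymptotic formula: threshold ~ 2^k * ln(2).
2^21 = 2097152.
2097152 * 0.693147 = 1453634.617.

1453634.617


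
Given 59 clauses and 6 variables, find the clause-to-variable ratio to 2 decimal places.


Clause-to-variable ratio = clauses / variables.
59 / 6 = 9.83.

9.83


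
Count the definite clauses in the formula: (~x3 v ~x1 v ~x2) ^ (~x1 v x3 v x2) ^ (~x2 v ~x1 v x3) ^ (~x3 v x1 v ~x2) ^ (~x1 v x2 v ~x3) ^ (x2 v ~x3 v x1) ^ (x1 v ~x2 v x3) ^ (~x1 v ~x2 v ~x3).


A definite clause has exactly one positive literal.
Clause 1: 0 positive -> not definite
Clause 2: 2 positive -> not definite
Clause 3: 1 positive -> definite
Clause 4: 1 positive -> definite
Clause 5: 1 positive -> definite
Clause 6: 2 positive -> not definite
Clause 7: 2 positive -> not definite
Clause 8: 0 positive -> not definite
Definite clause count = 3.

3


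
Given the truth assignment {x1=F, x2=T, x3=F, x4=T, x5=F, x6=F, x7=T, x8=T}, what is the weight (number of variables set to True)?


The weight is the number of variables assigned True.
True variables: x2, x4, x7, x8.
Weight = 4.

4


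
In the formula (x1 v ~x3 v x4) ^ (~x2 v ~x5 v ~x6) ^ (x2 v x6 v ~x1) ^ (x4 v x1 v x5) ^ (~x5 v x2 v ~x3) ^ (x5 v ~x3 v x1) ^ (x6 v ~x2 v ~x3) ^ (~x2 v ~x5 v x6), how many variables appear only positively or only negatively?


A pure literal appears in only one polarity across all clauses.
Pure literals: x3 (negative only), x4 (positive only).
Count = 2.

2


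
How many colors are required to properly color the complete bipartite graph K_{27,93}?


K_{27,93} is bipartite by definition: the two parts are independent sets, with every edge crossing between them.
Color all vertices in one part with color 1 and all vertices in the other part with color 2.
Since the graph has at least one edge, one color does not suffice.
Chromatic number = 2.

2


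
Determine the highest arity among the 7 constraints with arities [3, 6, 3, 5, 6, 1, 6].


The arities are: 3, 6, 3, 5, 6, 1, 6.
Scan for the maximum value.
Maximum arity = 6.

6


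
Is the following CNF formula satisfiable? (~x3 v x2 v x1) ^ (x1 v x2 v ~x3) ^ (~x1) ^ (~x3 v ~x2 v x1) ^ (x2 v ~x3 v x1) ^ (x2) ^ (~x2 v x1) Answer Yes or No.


Check all 8 possible truth assignments.
Number of satisfying assignments found: 0.
The formula is unsatisfiable.

No


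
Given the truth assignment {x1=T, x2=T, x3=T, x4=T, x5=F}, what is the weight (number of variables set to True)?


The weight is the number of variables assigned True.
True variables: x1, x2, x3, x4.
Weight = 4.

4


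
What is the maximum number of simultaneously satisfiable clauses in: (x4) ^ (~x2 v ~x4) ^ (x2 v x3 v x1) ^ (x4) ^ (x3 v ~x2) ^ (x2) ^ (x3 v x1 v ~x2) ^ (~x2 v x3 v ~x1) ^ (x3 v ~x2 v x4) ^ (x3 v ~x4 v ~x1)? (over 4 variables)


Enumerate all 16 truth assignments.
For each, count how many of the 10 clauses are satisfied.
The formula is not fully satisfiable, so the maximum is below 10.
Maximum simultaneously satisfiable clauses = 9.

9


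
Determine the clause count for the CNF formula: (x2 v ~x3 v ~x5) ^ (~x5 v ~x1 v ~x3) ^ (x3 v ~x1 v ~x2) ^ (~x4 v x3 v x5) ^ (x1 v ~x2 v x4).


Each group enclosed in parentheses joined by ^ is one clause.
Counting the conjuncts: 5 clauses.

5


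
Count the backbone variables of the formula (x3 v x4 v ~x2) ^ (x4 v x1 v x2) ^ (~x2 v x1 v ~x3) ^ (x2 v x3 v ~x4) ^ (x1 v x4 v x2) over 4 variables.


Find all satisfying assignments: 8 model(s).
Check which variables have the same value in every model.
No variable is fixed across all models.
Backbone size = 0.

0


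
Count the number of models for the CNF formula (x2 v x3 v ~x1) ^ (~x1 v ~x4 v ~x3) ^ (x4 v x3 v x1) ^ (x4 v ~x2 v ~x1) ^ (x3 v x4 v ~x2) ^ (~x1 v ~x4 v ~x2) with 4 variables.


Enumerate all 16 truth assignments over 4 variables.
Test each against every clause.
Satisfying assignments found: 7.

7


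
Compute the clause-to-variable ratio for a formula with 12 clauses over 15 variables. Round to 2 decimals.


Clause-to-variable ratio = clauses / variables.
12 / 15 = 0.8.

0.8


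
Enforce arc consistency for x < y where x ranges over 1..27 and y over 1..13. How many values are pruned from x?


For the constraint x < y, x needs a supporting value in y's domain.
x can be at most 12 (one less than y's maximum).
Valid x values from domain: 12 out of 27.
Pruned = 27 - 12 = 15.

15


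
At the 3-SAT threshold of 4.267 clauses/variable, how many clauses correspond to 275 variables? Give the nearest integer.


The 3-SAT phase transition occurs at approximately 4.267 clauses per variable.
m = 4.267 * 275 = 1173.425.
Rounded to nearest integer: 1173.

1173


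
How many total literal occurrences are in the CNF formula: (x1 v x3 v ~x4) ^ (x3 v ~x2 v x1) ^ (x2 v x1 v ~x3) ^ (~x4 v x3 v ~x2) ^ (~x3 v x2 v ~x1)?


Clause lengths: 3, 3, 3, 3, 3.
Sum = 3 + 3 + 3 + 3 + 3 = 15.

15


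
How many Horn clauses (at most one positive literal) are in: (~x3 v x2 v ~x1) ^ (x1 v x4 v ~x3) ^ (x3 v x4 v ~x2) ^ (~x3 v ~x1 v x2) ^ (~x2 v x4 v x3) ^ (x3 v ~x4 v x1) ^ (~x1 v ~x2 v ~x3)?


A Horn clause has at most one positive literal.
Clause 1: 1 positive lit(s) -> Horn
Clause 2: 2 positive lit(s) -> not Horn
Clause 3: 2 positive lit(s) -> not Horn
Clause 4: 1 positive lit(s) -> Horn
Clause 5: 2 positive lit(s) -> not Horn
Clause 6: 2 positive lit(s) -> not Horn
Clause 7: 0 positive lit(s) -> Horn
Total Horn clauses = 3.

3


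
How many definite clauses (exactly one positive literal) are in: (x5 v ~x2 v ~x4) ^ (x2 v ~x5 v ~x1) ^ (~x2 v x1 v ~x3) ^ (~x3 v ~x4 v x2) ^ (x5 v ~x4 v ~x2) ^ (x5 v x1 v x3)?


A definite clause has exactly one positive literal.
Clause 1: 1 positive -> definite
Clause 2: 1 positive -> definite
Clause 3: 1 positive -> definite
Clause 4: 1 positive -> definite
Clause 5: 1 positive -> definite
Clause 6: 3 positive -> not definite
Definite clause count = 5.

5


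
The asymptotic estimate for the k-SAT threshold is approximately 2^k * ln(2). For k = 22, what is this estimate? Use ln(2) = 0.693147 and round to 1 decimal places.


Using the asymptotic formula: threshold ~ 2^k * ln(2).
2^22 = 4194304.
4194304 * 0.693147 = 2907269.2.

2907269.2


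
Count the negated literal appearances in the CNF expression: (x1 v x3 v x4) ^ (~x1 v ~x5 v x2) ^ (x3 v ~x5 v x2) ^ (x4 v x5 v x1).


Scan each clause for negated literals.
Clause 1: 0 negative; Clause 2: 2 negative; Clause 3: 1 negative; Clause 4: 0 negative.
Total negative literal occurrences = 3.

3


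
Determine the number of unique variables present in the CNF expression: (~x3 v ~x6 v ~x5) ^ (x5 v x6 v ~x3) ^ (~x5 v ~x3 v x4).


Identify each distinct variable in the formula.
Variables found: x3, x4, x5, x6.
Total distinct variables = 4.

4


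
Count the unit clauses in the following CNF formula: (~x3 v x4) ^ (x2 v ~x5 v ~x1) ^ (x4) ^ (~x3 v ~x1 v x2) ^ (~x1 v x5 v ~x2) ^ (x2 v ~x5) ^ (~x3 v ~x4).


A unit clause contains exactly one literal.
Unit clauses found: (x4).
Count = 1.

1


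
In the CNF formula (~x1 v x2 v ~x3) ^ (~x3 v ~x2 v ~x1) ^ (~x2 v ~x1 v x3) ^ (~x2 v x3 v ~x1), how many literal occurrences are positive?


Scan each clause for unnegated literals.
Clause 1: 1 positive; Clause 2: 0 positive; Clause 3: 1 positive; Clause 4: 1 positive.
Total positive literal occurrences = 3.

3


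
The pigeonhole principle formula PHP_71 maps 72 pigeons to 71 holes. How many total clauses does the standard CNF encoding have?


The PHP encoding has two parts:
1) At-least-one-hole clauses: 72 (one per pigeon, each with 71 literals).
2) At-most-one-pigeon-per-hole clauses: 71 holes * C(72,2) = 71 * 2556 = 181476.
Total clauses = 72 + 181476 = 181548.

181548


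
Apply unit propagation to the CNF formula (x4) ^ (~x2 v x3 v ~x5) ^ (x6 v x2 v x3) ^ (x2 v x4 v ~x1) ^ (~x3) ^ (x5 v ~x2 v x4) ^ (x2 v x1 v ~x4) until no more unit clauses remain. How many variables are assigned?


Unit propagation repeatedly assigns the literal in any unit clause, then simplifies.
Assignments in order: x4 = T, x3 = F.
No further unit clauses remain.
Total variables assigned = 2.

2


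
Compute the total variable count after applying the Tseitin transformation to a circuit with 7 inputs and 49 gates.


The Tseitin transformation introduces one auxiliary variable per gate.
Total variables = inputs + gates = 7 + 49 = 56.

56


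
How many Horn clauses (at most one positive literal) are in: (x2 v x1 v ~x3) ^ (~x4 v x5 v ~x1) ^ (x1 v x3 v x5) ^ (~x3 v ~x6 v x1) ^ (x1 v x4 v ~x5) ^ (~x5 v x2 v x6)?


A Horn clause has at most one positive literal.
Clause 1: 2 positive lit(s) -> not Horn
Clause 2: 1 positive lit(s) -> Horn
Clause 3: 3 positive lit(s) -> not Horn
Clause 4: 1 positive lit(s) -> Horn
Clause 5: 2 positive lit(s) -> not Horn
Clause 6: 2 positive lit(s) -> not Horn
Total Horn clauses = 2.

2


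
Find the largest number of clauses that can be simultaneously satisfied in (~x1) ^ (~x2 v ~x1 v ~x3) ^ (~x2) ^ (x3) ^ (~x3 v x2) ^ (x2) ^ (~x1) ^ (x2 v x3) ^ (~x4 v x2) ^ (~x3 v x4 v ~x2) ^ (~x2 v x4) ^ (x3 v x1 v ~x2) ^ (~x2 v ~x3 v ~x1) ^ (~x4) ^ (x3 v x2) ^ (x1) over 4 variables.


Enumerate all 16 truth assignments.
For each, count how many of the 16 clauses are satisfied.
The formula is not fully satisfiable, so the maximum is below 16.
Maximum simultaneously satisfiable clauses = 13.

13


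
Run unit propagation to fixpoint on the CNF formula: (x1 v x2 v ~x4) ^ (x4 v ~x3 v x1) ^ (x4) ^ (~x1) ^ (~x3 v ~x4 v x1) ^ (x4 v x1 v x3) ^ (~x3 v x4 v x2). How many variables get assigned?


Unit propagation repeatedly assigns the literal in any unit clause, then simplifies.
Assignments in order: x4 = T, x1 = F, x2 = T, x3 = F.
No further unit clauses remain.
Total variables assigned = 4.

4


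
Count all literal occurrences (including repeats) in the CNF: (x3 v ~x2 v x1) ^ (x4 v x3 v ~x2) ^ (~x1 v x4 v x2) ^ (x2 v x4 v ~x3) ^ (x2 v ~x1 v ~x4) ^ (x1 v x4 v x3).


Clause lengths: 3, 3, 3, 3, 3, 3.
Sum = 3 + 3 + 3 + 3 + 3 + 3 = 18.

18


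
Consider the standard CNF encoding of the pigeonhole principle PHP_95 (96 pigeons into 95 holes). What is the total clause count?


The PHP encoding has two parts:
1) At-least-one-hole clauses: 96 (one per pigeon, each with 95 literals).
2) At-most-one-pigeon-per-hole clauses: 95 holes * C(96,2) = 95 * 4560 = 433200.
Total clauses = 96 + 433200 = 433296.

433296


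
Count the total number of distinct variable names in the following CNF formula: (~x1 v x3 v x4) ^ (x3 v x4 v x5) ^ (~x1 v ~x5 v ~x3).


Identify each distinct variable in the formula.
Variables found: x1, x3, x4, x5.
Total distinct variables = 4.

4


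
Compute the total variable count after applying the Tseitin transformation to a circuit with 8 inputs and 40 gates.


The Tseitin transformation introduces one auxiliary variable per gate.
Total variables = inputs + gates = 8 + 40 = 48.

48


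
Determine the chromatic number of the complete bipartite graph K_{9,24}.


K_{9,24} is bipartite by definition: the two parts are independent sets, with every edge crossing between them.
Color all vertices in one part with color 1 and all vertices in the other part with color 2.
Since the graph has at least one edge, one color does not suffice.
Chromatic number = 2.

2


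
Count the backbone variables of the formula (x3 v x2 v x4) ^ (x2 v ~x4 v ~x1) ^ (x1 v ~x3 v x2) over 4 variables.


Find all satisfying assignments: 10 model(s).
Check which variables have the same value in every model.
No variable is fixed across all models.
Backbone size = 0.

0


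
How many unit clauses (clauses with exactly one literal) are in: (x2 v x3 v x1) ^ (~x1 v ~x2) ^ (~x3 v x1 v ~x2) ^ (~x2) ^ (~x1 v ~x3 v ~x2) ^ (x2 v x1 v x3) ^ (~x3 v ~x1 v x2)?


A unit clause contains exactly one literal.
Unit clauses found: (~x2).
Count = 1.

1


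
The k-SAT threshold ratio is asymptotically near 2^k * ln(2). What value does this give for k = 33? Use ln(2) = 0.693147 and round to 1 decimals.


Using the asymptotic formula: threshold ~ 2^k * ln(2).
2^33 = 8589934592.
8589934592 * 0.693147 = 5954087392.6.

5954087392.6


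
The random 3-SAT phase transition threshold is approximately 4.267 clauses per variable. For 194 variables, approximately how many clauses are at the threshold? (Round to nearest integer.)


The 3-SAT phase transition occurs at approximately 4.267 clauses per variable.
m = 4.267 * 194 = 827.798.
Rounded to nearest integer: 828.

828


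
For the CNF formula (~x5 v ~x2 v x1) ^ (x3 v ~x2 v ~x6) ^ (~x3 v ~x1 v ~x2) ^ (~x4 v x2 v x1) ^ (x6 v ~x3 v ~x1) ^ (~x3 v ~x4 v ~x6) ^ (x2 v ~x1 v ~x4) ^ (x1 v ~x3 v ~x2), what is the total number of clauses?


Each group enclosed in parentheses joined by ^ is one clause.
Counting the conjuncts: 8 clauses.

8


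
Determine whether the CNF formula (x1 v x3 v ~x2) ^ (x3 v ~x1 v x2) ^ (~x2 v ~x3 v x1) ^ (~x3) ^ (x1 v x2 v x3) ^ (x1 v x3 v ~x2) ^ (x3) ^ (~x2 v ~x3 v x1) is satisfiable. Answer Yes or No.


Check all 8 possible truth assignments.
Number of satisfying assignments found: 0.
The formula is unsatisfiable.

No


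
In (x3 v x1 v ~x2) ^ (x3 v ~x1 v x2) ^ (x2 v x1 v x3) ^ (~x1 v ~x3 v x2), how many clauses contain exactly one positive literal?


A definite clause has exactly one positive literal.
Clause 1: 2 positive -> not definite
Clause 2: 2 positive -> not definite
Clause 3: 3 positive -> not definite
Clause 4: 1 positive -> definite
Definite clause count = 1.

1


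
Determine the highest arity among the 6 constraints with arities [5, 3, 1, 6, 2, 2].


The arities are: 5, 3, 1, 6, 2, 2.
Scan for the maximum value.
Maximum arity = 6.

6


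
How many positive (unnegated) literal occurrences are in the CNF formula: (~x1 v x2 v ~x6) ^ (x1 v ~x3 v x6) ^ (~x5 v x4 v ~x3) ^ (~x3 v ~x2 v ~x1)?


Scan each clause for unnegated literals.
Clause 1: 1 positive; Clause 2: 2 positive; Clause 3: 1 positive; Clause 4: 0 positive.
Total positive literal occurrences = 4.

4


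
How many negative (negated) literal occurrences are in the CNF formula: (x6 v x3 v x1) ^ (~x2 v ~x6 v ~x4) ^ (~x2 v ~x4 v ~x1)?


Scan each clause for negated literals.
Clause 1: 0 negative; Clause 2: 3 negative; Clause 3: 3 negative.
Total negative literal occurrences = 6.

6


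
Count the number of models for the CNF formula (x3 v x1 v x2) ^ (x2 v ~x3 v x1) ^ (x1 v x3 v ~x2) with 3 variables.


Enumerate all 8 truth assignments over 3 variables.
Test each against every clause.
Satisfying assignments found: 5.

5


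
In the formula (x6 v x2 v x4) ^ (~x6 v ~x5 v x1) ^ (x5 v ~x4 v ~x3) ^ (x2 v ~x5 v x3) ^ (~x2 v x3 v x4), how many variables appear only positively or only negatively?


A pure literal appears in only one polarity across all clauses.
Pure literals: x1 (positive only).
Count = 1.

1


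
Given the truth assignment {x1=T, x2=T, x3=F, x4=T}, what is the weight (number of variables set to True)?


The weight is the number of variables assigned True.
True variables: x1, x2, x4.
Weight = 3.

3


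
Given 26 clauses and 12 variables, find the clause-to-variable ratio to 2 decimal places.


Clause-to-variable ratio = clauses / variables.
26 / 12 = 2.17.

2.17


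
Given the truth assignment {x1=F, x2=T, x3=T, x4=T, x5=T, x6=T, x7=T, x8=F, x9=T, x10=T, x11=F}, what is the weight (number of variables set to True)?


The weight is the number of variables assigned True.
True variables: x2, x3, x4, x5, x6, x7, x9, x10.
Weight = 8.

8


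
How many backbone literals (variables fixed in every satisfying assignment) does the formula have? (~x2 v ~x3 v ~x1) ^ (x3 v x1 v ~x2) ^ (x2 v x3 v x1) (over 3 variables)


Find all satisfying assignments: 5 model(s).
Check which variables have the same value in every model.
No variable is fixed across all models.
Backbone size = 0.

0


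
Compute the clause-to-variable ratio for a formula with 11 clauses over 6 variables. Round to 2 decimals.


Clause-to-variable ratio = clauses / variables.
11 / 6 = 1.83.

1.83


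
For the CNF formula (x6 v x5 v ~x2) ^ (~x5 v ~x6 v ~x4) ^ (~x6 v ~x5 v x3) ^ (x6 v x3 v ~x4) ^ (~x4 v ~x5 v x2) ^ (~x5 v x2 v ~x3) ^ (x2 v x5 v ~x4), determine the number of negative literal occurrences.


Scan each clause for negated literals.
Clause 1: 1 negative; Clause 2: 3 negative; Clause 3: 2 negative; Clause 4: 1 negative; Clause 5: 2 negative; Clause 6: 2 negative; Clause 7: 1 negative.
Total negative literal occurrences = 12.

12


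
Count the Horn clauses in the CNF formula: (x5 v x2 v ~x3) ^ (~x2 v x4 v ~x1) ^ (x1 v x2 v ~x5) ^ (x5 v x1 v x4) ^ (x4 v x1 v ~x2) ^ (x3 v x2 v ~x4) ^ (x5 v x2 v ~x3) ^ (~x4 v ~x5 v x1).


A Horn clause has at most one positive literal.
Clause 1: 2 positive lit(s) -> not Horn
Clause 2: 1 positive lit(s) -> Horn
Clause 3: 2 positive lit(s) -> not Horn
Clause 4: 3 positive lit(s) -> not Horn
Clause 5: 2 positive lit(s) -> not Horn
Clause 6: 2 positive lit(s) -> not Horn
Clause 7: 2 positive lit(s) -> not Horn
Clause 8: 1 positive lit(s) -> Horn
Total Horn clauses = 2.

2


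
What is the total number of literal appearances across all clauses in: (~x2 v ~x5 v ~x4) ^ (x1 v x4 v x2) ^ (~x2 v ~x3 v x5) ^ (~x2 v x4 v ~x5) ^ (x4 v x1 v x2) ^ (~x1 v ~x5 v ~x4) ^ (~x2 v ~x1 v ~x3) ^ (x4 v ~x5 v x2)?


Clause lengths: 3, 3, 3, 3, 3, 3, 3, 3.
Sum = 3 + 3 + 3 + 3 + 3 + 3 + 3 + 3 = 24.

24


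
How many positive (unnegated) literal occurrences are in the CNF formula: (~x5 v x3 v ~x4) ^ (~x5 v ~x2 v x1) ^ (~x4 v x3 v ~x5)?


Scan each clause for unnegated literals.
Clause 1: 1 positive; Clause 2: 1 positive; Clause 3: 1 positive.
Total positive literal occurrences = 3.

3


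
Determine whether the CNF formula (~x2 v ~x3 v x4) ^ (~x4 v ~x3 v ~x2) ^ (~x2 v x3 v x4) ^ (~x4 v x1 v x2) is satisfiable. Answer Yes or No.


Check all 16 possible truth assignments.
Number of satisfying assignments found: 8.
The formula is satisfiable.

Yes


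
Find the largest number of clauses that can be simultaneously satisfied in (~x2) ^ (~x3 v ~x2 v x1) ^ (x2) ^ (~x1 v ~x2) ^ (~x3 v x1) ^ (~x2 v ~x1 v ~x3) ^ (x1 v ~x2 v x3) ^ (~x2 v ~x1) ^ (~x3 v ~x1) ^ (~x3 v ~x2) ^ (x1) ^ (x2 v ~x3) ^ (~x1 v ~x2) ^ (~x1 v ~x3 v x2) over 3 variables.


Enumerate all 8 truth assignments.
For each, count how many of the 14 clauses are satisfied.
The formula is not fully satisfiable, so the maximum is below 14.
Maximum simultaneously satisfiable clauses = 13.

13


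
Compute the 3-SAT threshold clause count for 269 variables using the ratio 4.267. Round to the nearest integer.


The 3-SAT phase transition occurs at approximately 4.267 clauses per variable.
m = 4.267 * 269 = 1147.823.
Rounded to nearest integer: 1148.

1148


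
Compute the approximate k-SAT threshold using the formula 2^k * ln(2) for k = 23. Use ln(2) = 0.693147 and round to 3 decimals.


Using the asymptotic formula: threshold ~ 2^k * ln(2).
2^23 = 8388608.
8388608 * 0.693147 = 5814538.469.

5814538.469


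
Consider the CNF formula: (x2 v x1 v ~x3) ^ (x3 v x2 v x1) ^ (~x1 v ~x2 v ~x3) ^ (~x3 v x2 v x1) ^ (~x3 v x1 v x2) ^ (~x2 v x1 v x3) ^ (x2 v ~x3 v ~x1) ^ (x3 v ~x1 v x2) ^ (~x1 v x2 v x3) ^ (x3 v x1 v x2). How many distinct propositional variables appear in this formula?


Identify each distinct variable in the formula.
Variables found: x1, x2, x3.
Total distinct variables = 3.

3


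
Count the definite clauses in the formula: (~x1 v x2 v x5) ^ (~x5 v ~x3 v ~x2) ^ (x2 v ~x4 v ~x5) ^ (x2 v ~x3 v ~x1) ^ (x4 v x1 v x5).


A definite clause has exactly one positive literal.
Clause 1: 2 positive -> not definite
Clause 2: 0 positive -> not definite
Clause 3: 1 positive -> definite
Clause 4: 1 positive -> definite
Clause 5: 3 positive -> not definite
Definite clause count = 2.

2


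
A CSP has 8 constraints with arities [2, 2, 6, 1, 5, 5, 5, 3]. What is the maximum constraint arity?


The arities are: 2, 2, 6, 1, 5, 5, 5, 3.
Scan for the maximum value.
Maximum arity = 6.

6


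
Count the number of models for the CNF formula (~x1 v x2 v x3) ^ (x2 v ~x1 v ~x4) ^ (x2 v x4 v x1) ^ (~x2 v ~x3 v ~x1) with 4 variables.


Enumerate all 16 truth assignments over 4 variables.
Test each against every clause.
Satisfying assignments found: 9.

9


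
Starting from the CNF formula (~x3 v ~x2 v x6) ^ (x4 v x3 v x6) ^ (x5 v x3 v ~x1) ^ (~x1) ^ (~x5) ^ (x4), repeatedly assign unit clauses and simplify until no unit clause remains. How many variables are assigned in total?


Unit propagation repeatedly assigns the literal in any unit clause, then simplifies.
Assignments in order: x1 = F, x5 = F, x4 = T.
No further unit clauses remain.
Total variables assigned = 3.

3


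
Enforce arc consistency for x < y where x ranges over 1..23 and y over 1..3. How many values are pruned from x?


For the constraint x < y, x needs a supporting value in y's domain.
x can be at most 2 (one less than y's maximum).
Valid x values from domain: 2 out of 23.
Pruned = 23 - 2 = 21.

21


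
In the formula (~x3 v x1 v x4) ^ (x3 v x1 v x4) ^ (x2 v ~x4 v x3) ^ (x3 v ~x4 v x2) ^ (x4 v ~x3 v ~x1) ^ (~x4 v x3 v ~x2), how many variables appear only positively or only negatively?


A pure literal appears in only one polarity across all clauses.
No pure literals found.
Count = 0.

0


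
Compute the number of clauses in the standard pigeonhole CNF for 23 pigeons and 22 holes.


The PHP encoding has two parts:
1) At-least-one-hole clauses: 23 (one per pigeon, each with 22 literals).
2) At-most-one-pigeon-per-hole clauses: 22 holes * C(23,2) = 22 * 253 = 5566.
Total clauses = 23 + 5566 = 5589.

5589


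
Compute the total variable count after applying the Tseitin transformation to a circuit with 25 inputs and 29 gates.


The Tseitin transformation introduces one auxiliary variable per gate.
Total variables = inputs + gates = 25 + 29 = 54.

54


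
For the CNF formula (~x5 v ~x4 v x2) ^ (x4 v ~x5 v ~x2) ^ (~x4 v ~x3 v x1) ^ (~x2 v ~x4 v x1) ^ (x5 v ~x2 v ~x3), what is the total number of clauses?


Each group enclosed in parentheses joined by ^ is one clause.
Counting the conjuncts: 5 clauses.

5


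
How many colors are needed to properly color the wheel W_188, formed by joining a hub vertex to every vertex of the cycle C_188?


W_188 consists of the cycle C_188 together with a hub vertex adjacent to every cycle vertex.
The cycle C_188 needs 2 colors (even cycle -> 2).
The hub is adjacent to every cycle vertex, so it must receive a new color distinct from all of them.
Chromatic number = 2 + 1 = 3.

3


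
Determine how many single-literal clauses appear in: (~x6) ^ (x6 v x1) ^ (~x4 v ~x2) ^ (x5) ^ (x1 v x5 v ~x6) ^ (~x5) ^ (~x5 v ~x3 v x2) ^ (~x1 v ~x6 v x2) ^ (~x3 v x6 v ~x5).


A unit clause contains exactly one literal.
Unit clauses found: (~x6), (x5), (~x5).
Count = 3.

3


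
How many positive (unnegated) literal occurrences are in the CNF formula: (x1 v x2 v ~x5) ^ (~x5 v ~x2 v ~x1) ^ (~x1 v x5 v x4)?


Scan each clause for unnegated literals.
Clause 1: 2 positive; Clause 2: 0 positive; Clause 3: 2 positive.
Total positive literal occurrences = 4.

4


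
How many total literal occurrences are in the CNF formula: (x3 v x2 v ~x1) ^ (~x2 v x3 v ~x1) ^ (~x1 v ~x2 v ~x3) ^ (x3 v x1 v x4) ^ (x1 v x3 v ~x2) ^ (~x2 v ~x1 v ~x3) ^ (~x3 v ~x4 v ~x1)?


Clause lengths: 3, 3, 3, 3, 3, 3, 3.
Sum = 3 + 3 + 3 + 3 + 3 + 3 + 3 = 21.

21


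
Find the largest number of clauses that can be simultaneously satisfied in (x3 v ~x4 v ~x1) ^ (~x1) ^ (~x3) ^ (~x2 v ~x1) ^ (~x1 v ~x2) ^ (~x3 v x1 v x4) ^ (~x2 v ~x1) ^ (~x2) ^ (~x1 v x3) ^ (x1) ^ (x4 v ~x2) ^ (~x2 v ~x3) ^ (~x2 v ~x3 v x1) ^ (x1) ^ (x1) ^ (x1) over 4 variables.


Enumerate all 16 truth assignments.
For each, count how many of the 16 clauses are satisfied.
The formula is not fully satisfiable, so the maximum is below 16.
Maximum simultaneously satisfiable clauses = 14.

14


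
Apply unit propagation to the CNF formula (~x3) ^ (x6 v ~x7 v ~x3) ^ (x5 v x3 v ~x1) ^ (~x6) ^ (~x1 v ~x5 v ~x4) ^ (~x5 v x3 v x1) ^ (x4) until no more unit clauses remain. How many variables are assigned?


Unit propagation repeatedly assigns the literal in any unit clause, then simplifies.
Assignments in order: x3 = F, x6 = F, x4 = T.
No further unit clauses remain.
Total variables assigned = 3.

3


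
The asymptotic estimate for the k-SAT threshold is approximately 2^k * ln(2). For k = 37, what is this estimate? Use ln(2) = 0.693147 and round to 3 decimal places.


Using the asymptotic formula: threshold ~ 2^k * ln(2).
2^37 = 137438953472.
137438953472 * 0.693147 = 95265398282.256.

95265398282.256


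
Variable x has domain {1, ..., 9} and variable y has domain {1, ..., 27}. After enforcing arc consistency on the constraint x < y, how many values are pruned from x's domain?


For the constraint x < y, x needs a supporting value in y's domain.
x can be at most 26 (one less than y's maximum).
Valid x values from domain: 9 out of 9.
Pruned = 9 - 9 = 0.

0


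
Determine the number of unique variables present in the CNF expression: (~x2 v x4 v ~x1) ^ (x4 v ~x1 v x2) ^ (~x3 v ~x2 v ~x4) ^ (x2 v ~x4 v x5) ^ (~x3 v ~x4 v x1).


Identify each distinct variable in the formula.
Variables found: x1, x2, x3, x4, x5.
Total distinct variables = 5.

5


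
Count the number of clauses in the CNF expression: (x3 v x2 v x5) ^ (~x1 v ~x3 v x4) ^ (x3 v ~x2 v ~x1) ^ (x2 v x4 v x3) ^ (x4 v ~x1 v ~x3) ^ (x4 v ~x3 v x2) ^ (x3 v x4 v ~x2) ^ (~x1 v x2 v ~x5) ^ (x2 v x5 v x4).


Each group enclosed in parentheses joined by ^ is one clause.
Counting the conjuncts: 9 clauses.

9


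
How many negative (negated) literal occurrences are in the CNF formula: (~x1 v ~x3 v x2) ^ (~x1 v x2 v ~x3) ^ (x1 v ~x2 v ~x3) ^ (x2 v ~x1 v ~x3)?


Scan each clause for negated literals.
Clause 1: 2 negative; Clause 2: 2 negative; Clause 3: 2 negative; Clause 4: 2 negative.
Total negative literal occurrences = 8.

8


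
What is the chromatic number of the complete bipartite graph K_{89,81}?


K_{89,81} is bipartite by definition: the two parts are independent sets, with every edge crossing between them.
Color all vertices in one part with color 1 and all vertices in the other part with color 2.
Since the graph has at least one edge, one color does not suffice.
Chromatic number = 2.

2


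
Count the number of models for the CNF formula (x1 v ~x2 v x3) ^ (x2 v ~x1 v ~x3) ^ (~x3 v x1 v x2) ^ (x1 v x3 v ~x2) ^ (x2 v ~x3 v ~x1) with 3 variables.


Enumerate all 8 truth assignments over 3 variables.
Test each against every clause.
Satisfying assignments found: 5.

5


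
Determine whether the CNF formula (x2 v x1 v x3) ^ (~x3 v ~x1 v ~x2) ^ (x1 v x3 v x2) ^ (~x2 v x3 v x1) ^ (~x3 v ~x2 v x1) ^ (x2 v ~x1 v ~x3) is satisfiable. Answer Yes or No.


Check all 8 possible truth assignments.
Number of satisfying assignments found: 3.
The formula is satisfiable.

Yes


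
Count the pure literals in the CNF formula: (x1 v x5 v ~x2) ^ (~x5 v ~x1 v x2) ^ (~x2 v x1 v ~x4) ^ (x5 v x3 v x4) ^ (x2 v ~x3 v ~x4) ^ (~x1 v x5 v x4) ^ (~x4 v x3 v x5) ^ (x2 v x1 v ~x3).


A pure literal appears in only one polarity across all clauses.
No pure literals found.
Count = 0.

0


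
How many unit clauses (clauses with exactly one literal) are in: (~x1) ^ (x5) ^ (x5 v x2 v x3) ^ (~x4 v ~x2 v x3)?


A unit clause contains exactly one literal.
Unit clauses found: (~x1), (x5).
Count = 2.

2


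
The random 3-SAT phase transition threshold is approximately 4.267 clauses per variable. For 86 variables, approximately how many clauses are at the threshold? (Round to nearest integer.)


The 3-SAT phase transition occurs at approximately 4.267 clauses per variable.
m = 4.267 * 86 = 366.962.
Rounded to nearest integer: 367.

367


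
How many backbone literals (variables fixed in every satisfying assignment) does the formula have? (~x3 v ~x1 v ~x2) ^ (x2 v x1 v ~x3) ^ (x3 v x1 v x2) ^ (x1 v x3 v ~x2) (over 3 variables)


Find all satisfying assignments: 4 model(s).
Check which variables have the same value in every model.
No variable is fixed across all models.
Backbone size = 0.

0


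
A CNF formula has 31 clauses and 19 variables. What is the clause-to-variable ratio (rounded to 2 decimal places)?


Clause-to-variable ratio = clauses / variables.
31 / 19 = 1.63.

1.63


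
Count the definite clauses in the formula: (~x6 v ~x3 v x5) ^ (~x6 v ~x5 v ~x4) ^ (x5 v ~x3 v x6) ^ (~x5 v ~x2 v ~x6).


A definite clause has exactly one positive literal.
Clause 1: 1 positive -> definite
Clause 2: 0 positive -> not definite
Clause 3: 2 positive -> not definite
Clause 4: 0 positive -> not definite
Definite clause count = 1.

1


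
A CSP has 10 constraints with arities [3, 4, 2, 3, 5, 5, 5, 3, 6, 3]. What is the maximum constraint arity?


The arities are: 3, 4, 2, 3, 5, 5, 5, 3, 6, 3.
Scan for the maximum value.
Maximum arity = 6.

6


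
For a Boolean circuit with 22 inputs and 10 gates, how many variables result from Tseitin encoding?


The Tseitin transformation introduces one auxiliary variable per gate.
Total variables = inputs + gates = 22 + 10 = 32.

32


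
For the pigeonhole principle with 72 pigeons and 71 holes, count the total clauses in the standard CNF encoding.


The PHP encoding has two parts:
1) At-least-one-hole clauses: 72 (one per pigeon, each with 71 literals).
2) At-most-one-pigeon-per-hole clauses: 71 holes * C(72,2) = 71 * 2556 = 181476.
Total clauses = 72 + 181476 = 181548.

181548


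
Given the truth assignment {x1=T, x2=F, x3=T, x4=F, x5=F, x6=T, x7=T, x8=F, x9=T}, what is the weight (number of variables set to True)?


The weight is the number of variables assigned True.
True variables: x1, x3, x6, x7, x9.
Weight = 5.

5


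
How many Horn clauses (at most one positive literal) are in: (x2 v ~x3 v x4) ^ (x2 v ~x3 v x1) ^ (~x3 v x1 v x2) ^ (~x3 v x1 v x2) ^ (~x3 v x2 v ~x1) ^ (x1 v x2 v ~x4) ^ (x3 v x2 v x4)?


A Horn clause has at most one positive literal.
Clause 1: 2 positive lit(s) -> not Horn
Clause 2: 2 positive lit(s) -> not Horn
Clause 3: 2 positive lit(s) -> not Horn
Clause 4: 2 positive lit(s) -> not Horn
Clause 5: 1 positive lit(s) -> Horn
Clause 6: 2 positive lit(s) -> not Horn
Clause 7: 3 positive lit(s) -> not Horn
Total Horn clauses = 1.

1


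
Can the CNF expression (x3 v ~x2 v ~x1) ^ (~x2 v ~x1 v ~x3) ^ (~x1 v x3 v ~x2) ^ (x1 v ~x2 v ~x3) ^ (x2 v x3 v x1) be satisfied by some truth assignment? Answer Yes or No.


Check all 8 possible truth assignments.
Number of satisfying assignments found: 4.
The formula is satisfiable.

Yes


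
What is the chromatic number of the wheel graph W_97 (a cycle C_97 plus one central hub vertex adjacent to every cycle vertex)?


W_97 consists of the cycle C_97 together with a hub vertex adjacent to every cycle vertex.
The cycle C_97 needs 3 colors (odd cycle -> 3).
The hub is adjacent to every cycle vertex, so it must receive a new color distinct from all of them.
Chromatic number = 3 + 1 = 4.

4


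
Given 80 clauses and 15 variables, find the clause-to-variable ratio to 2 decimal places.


Clause-to-variable ratio = clauses / variables.
80 / 15 = 5.33.

5.33


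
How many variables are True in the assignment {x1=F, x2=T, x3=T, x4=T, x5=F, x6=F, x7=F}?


The weight is the number of variables assigned True.
True variables: x2, x3, x4.
Weight = 3.

3


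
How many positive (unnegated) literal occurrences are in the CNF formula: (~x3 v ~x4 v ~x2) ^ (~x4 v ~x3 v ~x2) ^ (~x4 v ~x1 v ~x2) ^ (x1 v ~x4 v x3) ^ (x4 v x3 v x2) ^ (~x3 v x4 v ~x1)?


Scan each clause for unnegated literals.
Clause 1: 0 positive; Clause 2: 0 positive; Clause 3: 0 positive; Clause 4: 2 positive; Clause 5: 3 positive; Clause 6: 1 positive.
Total positive literal occurrences = 6.

6


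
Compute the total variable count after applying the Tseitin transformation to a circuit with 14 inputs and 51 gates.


The Tseitin transformation introduces one auxiliary variable per gate.
Total variables = inputs + gates = 14 + 51 = 65.

65


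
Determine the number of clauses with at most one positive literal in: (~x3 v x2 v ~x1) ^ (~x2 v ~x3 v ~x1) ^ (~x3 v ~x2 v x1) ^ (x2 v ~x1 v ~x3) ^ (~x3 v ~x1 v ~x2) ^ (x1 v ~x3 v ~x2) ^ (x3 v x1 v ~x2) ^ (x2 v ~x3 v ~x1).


A Horn clause has at most one positive literal.
Clause 1: 1 positive lit(s) -> Horn
Clause 2: 0 positive lit(s) -> Horn
Clause 3: 1 positive lit(s) -> Horn
Clause 4: 1 positive lit(s) -> Horn
Clause 5: 0 positive lit(s) -> Horn
Clause 6: 1 positive lit(s) -> Horn
Clause 7: 2 positive lit(s) -> not Horn
Clause 8: 1 positive lit(s) -> Horn
Total Horn clauses = 7.

7


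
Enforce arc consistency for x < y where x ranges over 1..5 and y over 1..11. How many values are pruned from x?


For the constraint x < y, x needs a supporting value in y's domain.
x can be at most 10 (one less than y's maximum).
Valid x values from domain: 5 out of 5.
Pruned = 5 - 5 = 0.

0


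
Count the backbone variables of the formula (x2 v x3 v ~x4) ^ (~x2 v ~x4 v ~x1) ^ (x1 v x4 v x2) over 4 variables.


Find all satisfying assignments: 10 model(s).
Check which variables have the same value in every model.
No variable is fixed across all models.
Backbone size = 0.

0


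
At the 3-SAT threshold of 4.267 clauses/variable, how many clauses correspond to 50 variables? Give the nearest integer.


The 3-SAT phase transition occurs at approximately 4.267 clauses per variable.
m = 4.267 * 50 = 213.35.
Rounded to nearest integer: 213.

213
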